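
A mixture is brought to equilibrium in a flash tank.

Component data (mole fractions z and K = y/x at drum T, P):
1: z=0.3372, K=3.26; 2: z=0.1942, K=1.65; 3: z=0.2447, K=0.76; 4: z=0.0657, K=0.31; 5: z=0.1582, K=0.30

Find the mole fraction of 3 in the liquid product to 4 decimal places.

x_3 = 0.2949

Let ψ = V/F and solve Σ zᵢ(Kᵢ−1)/(1+ψ(Kᵢ−1)) = 0.
Check two-phase: ΣzᵢKᵢ = 1.6735 > 1 and Σzᵢ/Kᵢ = 1.2824 > 1, so g(0) = 0.6735 > 0 and g(1) = -0.2824 < 0.
Newton iteration, ψ⁰ = 0.66:
  ψ = 0.6600: g = 0.03533, g' = -0.7108 → ψ = 0.7097
  ψ = 0.7097: g = -0.00065, g' = -0.7392 → ψ = 0.7088
Converged at ψ = 0.7088.
Compositions from xᵢ = zᵢ/(1+ψ(Kᵢ−1)), yᵢ = Kᵢxᵢ:
  1: x = 0.1296, y = 0.4225
  2: x = 0.1329, y = 0.2194
  3: x = 0.2949, y = 0.2241
  4: x = 0.1286, y = 0.0399
  5: x = 0.3140, y = 0.0942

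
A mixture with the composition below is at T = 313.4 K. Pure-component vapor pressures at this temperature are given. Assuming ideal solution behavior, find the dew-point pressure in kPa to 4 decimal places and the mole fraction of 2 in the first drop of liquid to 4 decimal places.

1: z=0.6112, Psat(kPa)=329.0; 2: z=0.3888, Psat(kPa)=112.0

At the dew point ψ → 1, so Σzᵢ/Kᵢ = 1 with Kᵢ = Pᵢˢᵃᵗ/P ⇒ 1/P = Σzᵢ/Pᵢˢᵃᵗ.
1/P = 0.6112/329.0 + 0.3888/112.0 = 0.0053292 ⇒ P = 187.6462 kPa
xᵢ = zᵢP/Pᵢˢᵃᵗ ⇒ x_2 = 0.3888·187.6462/112.0 = 0.6514

Pdew = 187.6462 kPa, x_2 = 0.6514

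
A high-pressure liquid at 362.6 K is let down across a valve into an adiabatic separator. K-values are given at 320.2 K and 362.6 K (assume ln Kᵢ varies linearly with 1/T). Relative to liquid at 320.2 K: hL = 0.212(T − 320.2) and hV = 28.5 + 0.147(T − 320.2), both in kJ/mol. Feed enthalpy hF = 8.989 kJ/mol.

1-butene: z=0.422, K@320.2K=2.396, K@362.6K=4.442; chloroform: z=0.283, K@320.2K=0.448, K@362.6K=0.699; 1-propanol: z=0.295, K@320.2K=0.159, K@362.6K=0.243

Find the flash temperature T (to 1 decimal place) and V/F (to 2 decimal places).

T = 326.8 K, V/F = 0.27

Adiabatic flash: solve Rachford–Rice at each trial T, then check hF = ψ·hV(T) + (1−ψ)·hL(T).
  T = 320.2 K: K = (2.396, 0.448, 0.159), RR gives ψ = 0.185, H_out = 5.285 kJ/mol
  T = 362.6 K: K = (4.442, 0.699, 0.243), RR gives ψ = 0.565, H_out = 23.544 kJ/mol
  T = 341.4 K: K = (3.325, 0.567, 0.199), RR gives ψ = 0.412, H_out = 15.659 kJ/mol
  T = 330.8 K: K = (2.838, 0.506, 0.179), RR gives ψ = 0.314, H_out = 10.974 kJ/mol
  T = 325.5 K: K = (2.611, 0.477, 0.169), RR gives ψ = 0.255, H_out = 8.296 kJ/mol
  T = 328.1 K: K = (2.721, 0.491, 0.174), RR gives ψ = 0.285, H_out = 9.645 kJ/mol
  T = 326.8 K: K = (2.666, 0.484, 0.171), RR gives ψ = 0.270, H_out = 8.980 kJ/mol
Linear interpolation between T = 326.8 (H_out = 8.980) and T = 328.1 (H_out = 9.645) on hF = 8.989 gives T ≈ 326.8 K, at which ψ = 0.27.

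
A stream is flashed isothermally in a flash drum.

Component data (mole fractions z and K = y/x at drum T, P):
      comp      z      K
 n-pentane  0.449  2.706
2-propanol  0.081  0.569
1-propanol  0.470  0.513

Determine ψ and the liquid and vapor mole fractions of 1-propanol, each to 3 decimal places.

ψ = 0.614, x_1-propanol = 0.671, y_1-propanol = 0.344

Iterate (Newton) starting at ψ = 0.5:
  ψ = 0.500: g = 0.0663, g' = -0.600 → ψ = 0.611
  ψ = 0.611: g = 0.0021, g' = -0.567 → ψ = 0.614
Converged at ψ = 0.614.
Compositions from xᵢ = zᵢ/(1+ψ(Kᵢ−1)), yᵢ = Kᵢxᵢ:
  n-pentane: x = 0.219, y = 0.593
  2-propanol: x = 0.110, y = 0.063
  1-propanol: x = 0.671, y = 0.344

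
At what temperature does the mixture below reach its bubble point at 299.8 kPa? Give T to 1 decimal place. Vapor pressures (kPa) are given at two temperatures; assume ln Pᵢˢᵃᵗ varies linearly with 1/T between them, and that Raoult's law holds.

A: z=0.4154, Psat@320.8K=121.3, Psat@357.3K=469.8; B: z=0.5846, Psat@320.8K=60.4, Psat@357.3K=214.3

T = 355.3 K

Bubble-point temperature: ΣzᵢPᵢˢᵃᵗ(T) = P. Interpolate ln Pᵢˢᵃᵗ = aᵢ + bᵢ/T.
  T = 320.8 K: ΣzᵢPᵢˢᵃᵗ = 85.70 kPa
  T = 357.3 K: ΣzᵢPᵢˢᵃᵗ = 320.43 kPa
  T = 339.1 K: ΣzᵢPᵢˢᵃᵗ = 171.97 kPa
  T = 348.2 K: ΣzᵢPᵢˢᵃᵗ = 236.65 kPa
  T = 352.8 K: ΣzᵢPᵢˢᵃᵗ = 276.37 kPa
  T = 355.1 K: ΣzᵢPᵢˢᵃᵗ = 298.22 kPa
Interpolating between 355.1 K and 357.3 K gives T ≈ 355.3 K.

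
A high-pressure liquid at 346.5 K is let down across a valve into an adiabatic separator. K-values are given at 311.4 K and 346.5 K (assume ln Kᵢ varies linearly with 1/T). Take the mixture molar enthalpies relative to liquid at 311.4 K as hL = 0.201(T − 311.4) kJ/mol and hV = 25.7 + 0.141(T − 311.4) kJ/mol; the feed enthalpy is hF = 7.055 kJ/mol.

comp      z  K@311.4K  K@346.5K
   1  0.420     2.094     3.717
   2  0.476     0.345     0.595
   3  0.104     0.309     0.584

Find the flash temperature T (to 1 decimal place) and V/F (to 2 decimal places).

T = 317.2 K, V/F = 0.23

Adiabatic flash: solve Rachford–Rice at each trial T, then check hF = ψ·hV(T) + (1−ψ)·hL(T).
  T = 311.4 K: K = (2.094, 0.345, 0.309), RR gives ψ = 0.105, H_out = 2.693 kJ/mol
  T = 346.5 K: K = (3.717, 0.595, 0.584), RR gives ψ = 0.818, H_out = 26.366 kJ/mol
  T = 328.9 K: K = (2.831, 0.459, 0.432), RR gives ψ = 0.453, H_out = 14.680 kJ/mol
  T = 320.1 K: K = (2.443, 0.399, 0.367), RR gives ψ = 0.290, H_out = 9.058 kJ/mol
  T = 315.8 K: K = (2.266, 0.372, 0.337), RR gives ψ = 0.204, H_out = 6.071 kJ/mol
  T = 318.0 K: K = (2.355, 0.386, 0.352), RR gives ψ = 0.249, H_out = 7.630 kJ/mol
Linear interpolation between T = 315.8 (H_out = 6.071) and T = 318.0 (H_out = 7.630) on hF = 7.055 gives T ≈ 317.2 K, at which ψ = 0.23.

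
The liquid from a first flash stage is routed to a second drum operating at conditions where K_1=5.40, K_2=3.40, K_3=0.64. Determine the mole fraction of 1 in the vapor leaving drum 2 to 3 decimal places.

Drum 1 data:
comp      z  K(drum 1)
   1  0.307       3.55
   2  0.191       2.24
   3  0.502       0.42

y_1 (drum 2) = 0.235

Drum 1:
Material balance + equilibrium reduce to Σ zᵢ(Kᵢ−1)/(1+ψ₁(Kᵢ−1)) = 0.
g(0) = ΣzᵢKᵢ − 1 = 0.729 and g(1) = 1 − Σzᵢ/Kᵢ = -0.367, so a root lies in (0, 1).
Iterate (Newton) starting at ψ₁ = 0.55:
  ψ₁ = 0.550: g = 0.0391, g' = -0.814 → ψ₁ = 0.598
Converged at ψ₁ = 0.598.
Drum-1 compositions:
  1: x = 0.122, y = 0.431
  2: x = 0.110, y = 0.246
  3: x = 0.769, y = 0.323
Drum-2 feed = drum-1 liquid: z₂ = (0.1215, 0.1096, 0.7688).
Drum 2:
Rachford–Rice: g(ψ₂) = Σ zᵢ(Kᵢ−1)/(1+ψ₂(Kᵢ−1)) = 0.
Check two-phase: ΣzᵢKᵢ = 1.521 > 1 and Σzᵢ/Kᵢ = 1.256 > 1, so g(0) = 0.521 > 0 and g(1) = -0.256 < 0.
Iterate (Newton) starting at ψ₂ = 0.5:
  ψ₂ = 0.500: g = -0.0508, g' = -0.508 → ψ₂ = 0.400
  ψ₂ = 0.400: g = 0.0046, g' = -0.609 → ψ₂ = 0.408
Converged at ψ₂ = 0.408.
  1: x = 0.043, y = 0.235
  2: x = 0.055, y = 0.188
  3: x = 0.901, y = 0.577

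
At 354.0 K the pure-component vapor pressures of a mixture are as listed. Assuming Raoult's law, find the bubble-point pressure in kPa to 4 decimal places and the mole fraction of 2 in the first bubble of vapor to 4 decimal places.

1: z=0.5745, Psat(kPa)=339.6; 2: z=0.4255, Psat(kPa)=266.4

Pbub = 308.4534 kPa, y_2 = 0.3675

At the bubble point ψ → 0, so ΣzᵢKᵢ = 1 with Kᵢ = Pᵢˢᵃᵗ/P ⇒ P = ΣzᵢPᵢˢᵃᵗ.
P = 0.5745·339.6 + 0.4255·266.4 = 308.4534 kPa
yᵢ = zᵢPᵢˢᵃᵗ/P ⇒ y_2 = 0.4255·266.4/308.4534 = 0.3675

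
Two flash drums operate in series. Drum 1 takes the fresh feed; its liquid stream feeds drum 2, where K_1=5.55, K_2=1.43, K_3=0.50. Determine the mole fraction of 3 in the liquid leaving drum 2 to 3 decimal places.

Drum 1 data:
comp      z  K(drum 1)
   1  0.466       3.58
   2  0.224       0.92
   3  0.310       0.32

Drum 1:
Material balance + equilibrium reduce to Σ zᵢ(Kᵢ−1)/(1+ψ₁(Kᵢ−1)) = 0.
Feasibility: ΣzᵢKᵢ = 1.974, Σzᵢ/Kᵢ = 1.342 — both > 1, two phases present.
Newton iteration, ψ₁⁰ = 0.41:
  ψ₁ = 0.410: g = 0.2734, g' = -1.010 → ψ₁ = 0.681
  ψ₁ = 0.681: g = 0.0247, g' = -0.907 → ψ₁ = 0.708
Converged at ψ₁ = 0.708.
Drum-1 compositions:
  1: x = 0.165, y = 0.590
  2: x = 0.237, y = 0.218
  3: x = 0.598, y = 0.191
Drum-2 feed = drum-1 liquid: z₂ = (0.1649, 0.2374, 0.5977).
Drum 2:
Newton iteration, ψ₂⁰ = 0.61:
  ψ₂ = 0.610: g = -0.1504, g' = -0.576 → ψ₂ = 0.349
  ψ₂ = 0.349: g = 0.0166, g' = -0.762 → ψ₂ = 0.371
Converged at ψ₂ = 0.371.
  1: x = 0.061, y = 0.340
  2: x = 0.205, y = 0.293
  3: x = 0.734, y = 0.367

x_3 (drum 2) = 0.734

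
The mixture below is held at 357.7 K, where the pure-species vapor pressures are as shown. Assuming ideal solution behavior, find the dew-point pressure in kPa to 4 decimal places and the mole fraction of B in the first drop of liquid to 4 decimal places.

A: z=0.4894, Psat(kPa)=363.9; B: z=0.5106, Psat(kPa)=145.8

Pdew = 206.3161 kPa, x_B = 0.7225

At the dew point ψ → 1, so Σzᵢ/Kᵢ = 1 with Kᵢ = Pᵢˢᵃᵗ/P ⇒ 1/P = Σzᵢ/Pᵢˢᵃᵗ.
1/P = 0.4894/363.9 + 0.5106/145.8 = 0.0048469 ⇒ P = 206.3161 kPa
xᵢ = zᵢP/Pᵢˢᵃᵗ ⇒ x_B = 0.5106·206.3161/145.8 = 0.7225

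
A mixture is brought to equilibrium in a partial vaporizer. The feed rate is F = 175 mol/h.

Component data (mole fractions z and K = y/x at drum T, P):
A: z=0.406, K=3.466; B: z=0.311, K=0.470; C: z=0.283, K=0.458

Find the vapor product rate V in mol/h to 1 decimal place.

V = 90.5 mol/h

Rachford–Rice: g(ψ) = Σ zᵢ(Kᵢ−1)/(1+ψ(Kᵢ−1)) = 0.
Feasibility: ΣzᵢKᵢ = 1.683, Σzᵢ/Kᵢ = 1.397 — both > 1, two phases present.
Iterate (Newton) starting at ψ = 0.66:
  ψ = 0.660: g = -0.1113, g' = -0.766 → ψ = 0.515
  ψ = 0.515: g = 0.0018, g' = -0.805 → ψ = 0.517
Converged at ψ = 0.517.
Then V = ψ·F = 0.5170·175 = 90.5 mol/h and L = F − V = 84.5 mol/h.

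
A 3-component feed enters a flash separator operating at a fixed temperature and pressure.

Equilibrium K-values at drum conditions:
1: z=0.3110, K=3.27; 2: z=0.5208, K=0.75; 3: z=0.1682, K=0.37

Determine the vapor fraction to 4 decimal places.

Let ψ = V/F and solve Σ zᵢ(Kᵢ−1)/(1+ψ(Kᵢ−1)) = 0.
Feasibility: ΣzᵢKᵢ = 1.4698, Σzᵢ/Kᵢ = 1.2441 — both > 1, two phases present.
Newton–Raphson from ψ = 0.5:
  ψ = 0.5000: g = 0.02717, g' = -0.5364 → ψ = 0.5507
  ψ = 0.5507: g = 0.00053, g' = -0.5168 → ψ = 0.5517
Converged at ψ = 0.5517.

ψ = 0.5517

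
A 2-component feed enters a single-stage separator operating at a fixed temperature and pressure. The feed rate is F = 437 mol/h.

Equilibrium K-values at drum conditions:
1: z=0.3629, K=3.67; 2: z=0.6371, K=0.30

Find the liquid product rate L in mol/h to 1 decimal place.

L = 314.7 mol/h

Material balance + equilibrium reduce to Σ zᵢ(Kᵢ−1)/(1+ψ(Kᵢ−1)) = 0.
g(0) = ΣzᵢKᵢ − 1 = 0.5230 and g(1) = 1 − Σzᵢ/Kᵢ = -1.2225, so a root lies in (0, 1).
Newton–Raphson from ψ = 0.5:
  ψ = 0.5000: g = -0.27114, g' = -1.2134 → ψ = 0.2765
  ψ = 0.2765: g = 0.00437, g' = -1.3362 → ψ = 0.2798
Converged at ψ = 0.2798.
Then V = ψ·F = 0.2798·437 = 122.3 mol/h and L = F − V = 314.7 mol/h.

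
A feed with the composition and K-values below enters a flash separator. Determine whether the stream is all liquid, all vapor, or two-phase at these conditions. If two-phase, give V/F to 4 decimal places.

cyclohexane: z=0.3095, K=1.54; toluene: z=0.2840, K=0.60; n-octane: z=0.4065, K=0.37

ΣzᵢKᵢ = 0.7974; Σzᵢ/Kᵢ = 1.7730.
Since ΣzᵢKᵢ < 1 the mixture is below its bubble point — single liquid phase.

all liquid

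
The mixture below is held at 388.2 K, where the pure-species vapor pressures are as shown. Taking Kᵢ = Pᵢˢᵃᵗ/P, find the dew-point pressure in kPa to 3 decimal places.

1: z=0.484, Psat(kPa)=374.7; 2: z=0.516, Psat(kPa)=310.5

Pdew = 338.577 kPa

At the dew point ψ → 1, so Σzᵢ/Kᵢ = 1 with Kᵢ = Pᵢˢᵃᵗ/P ⇒ 1/P = Σzᵢ/Pᵢˢᵃᵗ.
1/P = 0.484/374.7 + 0.516/310.5 = 0.002954 ⇒ P = 338.577 kPa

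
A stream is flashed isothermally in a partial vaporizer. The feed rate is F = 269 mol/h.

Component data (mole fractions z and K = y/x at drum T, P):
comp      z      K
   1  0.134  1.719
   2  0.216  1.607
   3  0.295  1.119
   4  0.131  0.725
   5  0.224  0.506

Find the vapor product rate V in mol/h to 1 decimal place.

V = 155.8 mol/h

Newton iteration, V/F⁰ = 0.47:
  V/F = 0.470: g = 0.0218, g' = -0.196 → V/F = 0.581
  V/F = 0.581: g = -0.0003, g' = -0.203 → V/F = 0.579
Converged at V/F = 0.579.
Then V = V/F·F = 0.5793·269 = 155.8 mol/h and L = F − V = 113.2 mol/h.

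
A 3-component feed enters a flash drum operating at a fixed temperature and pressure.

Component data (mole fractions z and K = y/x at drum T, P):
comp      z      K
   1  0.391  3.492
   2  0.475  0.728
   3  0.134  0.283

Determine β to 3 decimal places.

Let β = V/F and solve Σ zᵢ(Kᵢ−1)/(1+β(Kᵢ−1)) = 0.
g(0) = ΣzᵢKᵢ − 1 = 0.749 and g(1) = 1 − Σzᵢ/Kᵢ = -0.238, so a root lies in (0, 1).
Iterate (Newton) starting at β = 0.68:
  β = 0.680: g = 0.0156, g' = -0.650 → β = 0.704
Converged at β = 0.704.

β = 0.704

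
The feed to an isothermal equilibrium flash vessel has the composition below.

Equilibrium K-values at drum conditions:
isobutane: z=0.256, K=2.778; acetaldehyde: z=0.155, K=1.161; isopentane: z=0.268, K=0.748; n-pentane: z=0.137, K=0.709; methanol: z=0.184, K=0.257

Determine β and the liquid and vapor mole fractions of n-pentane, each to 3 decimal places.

Material balance + equilibrium reduce to Σ zᵢ(Kᵢ−1)/(1+β(Kᵢ−1)) = 0.
g(0) = ΣzᵢKᵢ − 1 = 0.236 and g(1) = 1 − Σzᵢ/Kᵢ = -0.493, so a root lies in (0, 1).
Newton–Raphson from β = 0.57:
  β = 0.570: g = -0.1149, g' = -0.549 → β = 0.361
  β = 0.361: g = -0.0046, g' = -0.529 → β = 0.352
Converged at β = 0.352.
Compositions from xᵢ = zᵢ/(1+β(Kᵢ−1)), yᵢ = Kᵢxᵢ:
  isobutane: x = 0.157, y = 0.437
  acetaldehyde: x = 0.147, y = 0.170
  isopentane: x = 0.294, y = 0.220
  n-pentane: x = 0.153, y = 0.108
  methanol: x = 0.249, y = 0.064

β = 0.352, x_n-pentane = 0.153, y_n-pentane = 0.108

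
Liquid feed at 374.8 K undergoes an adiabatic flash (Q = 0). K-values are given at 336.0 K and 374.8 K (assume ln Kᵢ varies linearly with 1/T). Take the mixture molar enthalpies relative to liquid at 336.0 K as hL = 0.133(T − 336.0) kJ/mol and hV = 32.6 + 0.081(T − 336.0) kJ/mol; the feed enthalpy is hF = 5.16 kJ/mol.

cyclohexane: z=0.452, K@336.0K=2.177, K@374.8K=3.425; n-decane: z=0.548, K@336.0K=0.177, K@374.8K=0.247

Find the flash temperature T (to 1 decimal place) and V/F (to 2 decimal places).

Adiabatic flash: solve Rachford–Rice at each trial T, then check hF = ψ·hV(T) + (1−ψ)·hL(T).
  T = 336.0 K: K = (2.177, 0.177), RR gives ψ = 0.084, H_out = 2.726 kJ/mol
  T = 374.8 K: K = (3.425, 0.247), RR gives ψ = 0.374, H_out = 16.607 kJ/mol
  T = 355.4 K: K = (2.765, 0.211), RR gives ψ = 0.262, H_out = 10.867 kJ/mol
  T = 345.7 K: K = (2.462, 0.194), RR gives ψ = 0.186, H_out = 7.249 kJ/mol
  T = 340.9 K: K = (2.318, 0.185), RR gives ψ = 0.139, H_out = 5.154 kJ/mol
  T = 343.3 K: K = (2.389, 0.190), RR gives ψ = 0.163, H_out = 6.232 kJ/mol
Linear interpolation between T = 340.9 (H_out = 5.154) and T = 343.3 (H_out = 6.232) on hF = 5.16 gives T ≈ 340.9 K, at which ψ = 0.14.

T = 340.9 K, V/F = 0.14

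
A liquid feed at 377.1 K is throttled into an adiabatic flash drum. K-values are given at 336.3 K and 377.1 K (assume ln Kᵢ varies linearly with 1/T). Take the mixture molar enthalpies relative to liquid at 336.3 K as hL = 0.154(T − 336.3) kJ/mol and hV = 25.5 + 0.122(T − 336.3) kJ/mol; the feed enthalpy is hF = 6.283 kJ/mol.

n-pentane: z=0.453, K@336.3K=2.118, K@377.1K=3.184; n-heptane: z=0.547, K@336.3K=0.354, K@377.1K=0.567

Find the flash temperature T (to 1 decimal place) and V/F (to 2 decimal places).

Adiabatic flash: solve Rachford–Rice at each trial T, then check hF = ψ·hV(T) + (1−ψ)·hL(T).
  T = 336.3 K: K = (2.118, 0.354), RR gives ψ = 0.212, H_out = 5.405 kJ/mol
  T = 377.1 K: K = (3.184, 0.567), RR gives ψ = 0.796, H_out = 25.535 kJ/mol
  T = 356.7 K: K = (2.627, 0.454), RR gives ψ = 0.494, H_out = 15.408 kJ/mol
  T = 346.5 K: K = (2.366, 0.402), RR gives ψ = 0.358, H_out = 10.576 kJ/mol
  T = 341.4 K: K = (2.241, 0.378), RR gives ψ = 0.287, H_out = 8.061 kJ/mol
  T = 338.9 K: K = (2.180, 0.366), RR gives ψ = 0.251, H_out = 6.781 kJ/mol
  T = 337.6 K: K = (2.149, 0.360), RR gives ψ = 0.232, H_out = 6.099 kJ/mol
  T = 338.2 K: K = (2.163, 0.363), RR gives ψ = 0.241, H_out = 6.415 kJ/mol
Linear interpolation between T = 337.6 (H_out = 6.099) and T = 338.2 (H_out = 6.415) on hF = 6.283 gives T ≈ 337.9 K, at which ψ = 0.24.

T = 337.9 K, V/F = 0.24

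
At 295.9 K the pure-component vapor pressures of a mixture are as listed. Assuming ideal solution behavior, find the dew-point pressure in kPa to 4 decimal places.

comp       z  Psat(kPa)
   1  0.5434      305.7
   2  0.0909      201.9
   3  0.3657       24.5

Pdew = 58.2944 kPa

At the dew point ψ → 1, so Σzᵢ/Kᵢ = 1 with Kᵢ = Pᵢˢᵃᵗ/P ⇒ 1/P = Σzᵢ/Pᵢˢᵃᵗ.
1/P = 0.5434/305.7 + 0.0909/201.9 + 0.3657/24.5 = 0.0171543 ⇒ P = 58.2944 kPa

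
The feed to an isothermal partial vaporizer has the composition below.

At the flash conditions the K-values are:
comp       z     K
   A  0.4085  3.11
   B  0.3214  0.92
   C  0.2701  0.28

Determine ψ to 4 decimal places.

Newton–Raphson from ψ = 0.67:
  ψ = 0.6700: g = -0.04579, g' = -0.8371 → ψ = 0.6153
  ψ = 0.6153: g = -0.00116, g' = -0.7979 → ψ = 0.6138
Converged at ψ = 0.6138.

ψ = 0.6138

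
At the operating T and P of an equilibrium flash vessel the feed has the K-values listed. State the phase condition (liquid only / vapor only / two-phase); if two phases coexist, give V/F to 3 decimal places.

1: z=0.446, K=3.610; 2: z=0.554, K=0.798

ΣzᵢKᵢ = 2.052; Σzᵢ/Kᵢ = 0.818.
Since Σzᵢ/Kᵢ < 1 the mixture is above its dew point — single vapor phase.

vapor only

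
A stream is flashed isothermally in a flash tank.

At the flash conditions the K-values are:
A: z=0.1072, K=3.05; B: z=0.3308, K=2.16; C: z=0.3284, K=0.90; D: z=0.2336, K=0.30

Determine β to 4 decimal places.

Newton–Raphson from β = 0.58:
  β = 0.5800: g = 0.01964, g' = -0.5812 → β = 0.6138
  β = 0.6138: g = -0.00023, g' = -0.5958 → β = 0.6134
Converged at β = 0.6134.

β = 0.6134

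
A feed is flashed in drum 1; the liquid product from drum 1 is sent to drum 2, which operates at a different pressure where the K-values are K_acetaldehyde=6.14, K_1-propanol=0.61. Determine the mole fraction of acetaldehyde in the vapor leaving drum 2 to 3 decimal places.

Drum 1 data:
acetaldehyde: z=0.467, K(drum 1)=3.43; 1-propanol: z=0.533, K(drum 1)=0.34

y_acetaldehyde (drum 2) = 0.433

Drum 1:
Rachford–Rice: g(ψ₁) = Σ zᵢ(Kᵢ−1)/(1+ψ₁(Kᵢ−1)) = 0.
Feasibility: ΣzᵢKᵢ = 1.783, Σzᵢ/Kᵢ = 1.704 — both > 1, two phases present.
Binary case is linear: z₁(K₁−1)(1+ψ₁(K₂−1)) + z₂(K₂−1)(1+ψ₁(K₁−1)) = 0
⇒ ψ₁ = [z₁(K₁−1)+z₂(K₂−1)] / [−(K₁−1)(K₂−1)] = 0.7830/1.6038 = 0.488
Drum-1 compositions:
  acetaldehyde: x = 0.214, y = 0.733
  1-propanol: x = 0.786, y = 0.267
Drum-2 feed = drum-1 liquid: z₂ = (0.2136, 0.7864).
Drum 2:
Rachford–Rice: g(ψ₂) = Σ zᵢ(Kᵢ−1)/(1+ψ₂(Kᵢ−1)) = 0.
Feasibility: ΣzᵢKᵢ = 1.791, Σzᵢ/Kᵢ = 1.324 — both > 1, two phases present.
Newton–Raphson from ψ₂ = 0.62:
  ψ₂ = 0.620: g = -0.1423, g' = -0.530 → ψ₂ = 0.352
  ψ₂ = 0.352: g = 0.0357, g' = -0.877 → ψ₂ = 0.392
  ψ₂ = 0.392: g = 0.0019, g' = -0.787 → ψ₂ = 0.395
Converged at ψ₂ = 0.395.
  acetaldehyde: x = 0.071, y = 0.433
  1-propanol: x = 0.929, y = 0.567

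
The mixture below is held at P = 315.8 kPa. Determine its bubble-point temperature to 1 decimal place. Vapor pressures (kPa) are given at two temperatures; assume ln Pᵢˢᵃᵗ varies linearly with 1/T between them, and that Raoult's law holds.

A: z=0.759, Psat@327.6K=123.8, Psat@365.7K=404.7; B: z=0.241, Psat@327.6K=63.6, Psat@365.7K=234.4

T = 360.8 K

Bubble-point temperature: ΣzᵢPᵢˢᵃᵗ(T) = P. Interpolate ln Pᵢˢᵃᵗ = aᵢ + bᵢ/T.
  T = 327.6 K: ΣzᵢPᵢˢᵃᵗ = 109.29 kPa
  T = 365.7 K: ΣzᵢPᵢˢᵃᵗ = 363.66 kPa
  T = 346.6 K: ΣzᵢPᵢˢᵃᵗ = 205.69 kPa
  T = 356.1 K: ΣzᵢPᵢˢᵃᵗ = 275.17 kPa
  T = 360.9 K: ΣzᵢPᵢˢᵃᵗ = 316.92 kPa
  T = 358.5 K: ΣzᵢPᵢˢᵃᵗ = 295.44 kPa
Interpolating between 358.5 K and 360.9 K gives T ≈ 360.8 K.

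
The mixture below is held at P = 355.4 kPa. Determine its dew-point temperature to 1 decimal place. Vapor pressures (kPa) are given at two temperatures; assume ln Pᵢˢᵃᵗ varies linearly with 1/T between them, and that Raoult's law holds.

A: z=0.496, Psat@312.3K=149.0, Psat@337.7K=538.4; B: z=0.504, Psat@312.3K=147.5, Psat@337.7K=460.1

Dew-point temperature: Σzᵢ·P/Pᵢˢᵃᵗ(T) = 1. Interpolate ln Pᵢˢᵃᵗ = aᵢ + bᵢ/T.
  T = 312.3 K: ΣzᵢP/Pᵢˢᵃᵗ = 2.3975
  T = 337.7 K: ΣzᵢP/Pᵢˢᵃᵗ = 0.7167
  T = 325.0 K: ΣzᵢP/Pᵢˢᵃᵗ = 1.2794
  T = 331.4 K: ΣzᵢP/Pᵢˢᵃᵗ = 0.9500
  T = 328.2 K: ΣzᵢP/Pᵢˢᵃᵗ = 1.1008
  T = 329.8 K: ΣzᵢP/Pᵢˢᵃᵗ = 1.0222
Interpolating between 329.8 K and 331.4 K gives T ≈ 330.3 K.

T = 330.3 K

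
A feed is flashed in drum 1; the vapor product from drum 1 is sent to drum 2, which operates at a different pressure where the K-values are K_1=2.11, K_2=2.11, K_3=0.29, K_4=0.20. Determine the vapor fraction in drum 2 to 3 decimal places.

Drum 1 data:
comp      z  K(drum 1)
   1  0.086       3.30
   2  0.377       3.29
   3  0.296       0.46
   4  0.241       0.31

Drum 1:
Material balance + equilibrium reduce to Σ zᵢ(Kᵢ−1)/(1+ψ₁(Kᵢ−1)) = 0.
g(0) = ΣzᵢKᵢ − 1 = 0.735 and g(1) = 1 − Σzᵢ/Kᵢ = -0.562, so a root lies in (0, 1).
Newton–Raphson from ψ₁ = 0.69:
  ψ₁ = 0.690: g = -0.1611, g' = -1.002 → ψ₁ = 0.529
  ψ₁ = 0.529: g = -0.0063, g' = -0.951 → ψ₁ = 0.523
Converged at ψ₁ = 0.523.
Drum-1 compositions:
  1: x = 0.039, y = 0.129
  2: x = 0.172, y = 0.565
  3: x = 0.412, y = 0.190
  4: x = 0.377, y = 0.117
Drum-2 feed = drum-1 vapor: z₂ = (0.1289, 0.5646, 0.1897, 0.1169).
Drum 2:
Material balance + equilibrium reduce to Σ zᵢ(Kᵢ−1)/(1+ψ₂(Kᵢ−1)) = 0.
g(0) = ΣzᵢKᵢ − 1 = 0.542 and g(1) = 1 − Σzᵢ/Kᵢ = -0.567, so a root lies in (0, 1).
Newton–Raphson from ψ₂ = 0.41:
  ψ₂ = 0.410: g = 0.1999, g' = -0.759 → ψ₂ = 0.673
  ψ₂ = 0.673: g = -0.0201, g' = -0.982 → ψ₂ = 0.653
  ψ₂ = 0.653: g = -0.0004, g' = -0.947 → ψ₂ = 0.652
Converged at ψ₂ = 0.652.
  1: x = 0.075, y = 0.158
  2: x = 0.327, y = 0.691
  3: x = 0.353, y = 0.102
  4: x = 0.244, y = 0.049

V/F (drum 2) = 0.652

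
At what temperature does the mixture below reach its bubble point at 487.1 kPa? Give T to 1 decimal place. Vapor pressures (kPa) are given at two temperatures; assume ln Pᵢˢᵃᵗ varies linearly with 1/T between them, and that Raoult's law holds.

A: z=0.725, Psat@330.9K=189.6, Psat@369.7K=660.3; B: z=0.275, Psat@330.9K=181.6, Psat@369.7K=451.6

Bubble-point temperature: ΣzᵢPᵢˢᵃᵗ(T) = P. Interpolate ln Pᵢˢᵃᵗ = aᵢ + bᵢ/T.
  T = 330.9 K: ΣzᵢPᵢˢᵃᵗ = 187.40 kPa
  T = 369.7 K: ΣzᵢPᵢˢᵃᵗ = 602.91 kPa
  T = 350.3 K: ΣzᵢPᵢˢᵃᵗ = 346.31 kPa
  T = 360.0 K: ΣzᵢPᵢˢᵃᵗ = 460.11 kPa
  T = 364.9 K: ΣzᵢPᵢˢᵃᵗ = 528.31 kPa
  T = 362.4 K: ΣzᵢPᵢˢᵃᵗ = 492.55 kPa
Interpolating between 360.0 K and 362.4 K gives T ≈ 362.0 K.

T = 362.0 K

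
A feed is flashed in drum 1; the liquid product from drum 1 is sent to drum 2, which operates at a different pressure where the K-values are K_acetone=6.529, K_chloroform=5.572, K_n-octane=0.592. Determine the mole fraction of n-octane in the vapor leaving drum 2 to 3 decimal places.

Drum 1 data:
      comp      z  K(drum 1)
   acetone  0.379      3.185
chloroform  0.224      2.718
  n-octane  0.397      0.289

y_n-octane (drum 2) = 0.548

Drum 1:
Iterate (Newton) starting at ψ₁ = 0.36:
  ψ₁ = 0.360: g = 0.3219, g' = -1.182 → ψ₁ = 0.632
  ψ₁ = 0.632: g = 0.0193, g' = -1.133 → ψ₁ = 0.649
Converged at ψ₁ = 0.649.
Drum-1 compositions:
  acetone: x = 0.157, y = 0.499
  chloroform: x = 0.106, y = 0.288
  n-octane: x = 0.737, y = 0.213
Drum-2 feed = drum-1 liquid: z₂ = (0.1567, 0.1059, 0.7374).
Drum 2:
Rachford–Rice: g(ψ₂) = Σ zᵢ(Kᵢ−1)/(1+ψ₂(Kᵢ−1)) = 0.
Check two-phase: ΣzᵢKᵢ = 2.050 > 1 and Σzᵢ/Kᵢ = 1.289 > 1, so g(0) = 1.050 > 0 and g(1) = -0.289 < 0.
Iterate (Newton) starting at ψ₂ = 0.5:
  ψ₂ = 0.500: g = -0.0005, g' = -0.737 → ψ₂ = 0.499
Converged at ψ₂ = 0.499.
  acetone: x = 0.042, y = 0.272
  chloroform: x = 0.032, y = 0.180
  n-octane: x = 0.926, y = 0.548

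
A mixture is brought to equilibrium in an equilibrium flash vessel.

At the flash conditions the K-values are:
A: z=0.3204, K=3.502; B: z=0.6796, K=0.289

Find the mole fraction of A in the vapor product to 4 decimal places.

Let β = V/F and solve Σ zᵢ(Kᵢ−1)/(1+β(Kᵢ−1)) = 0.
Check two-phase: ΣzᵢKᵢ = 1.3184 > 1 and Σzᵢ/Kᵢ = 2.4430 > 1, so g(0) = 0.3184 > 0 and g(1) = -1.4430 < 0.
Iterate (Newton) starting at β = 0.5:
  β = 0.5000: g = -0.39360, g' = -1.2229 → β = 0.1782
  β = 0.1782: g = 0.00121, g' = -1.4100 → β = 0.1790
Converged at β = 0.1790.
Compositions from xᵢ = zᵢ/(1+β(Kᵢ−1)), yᵢ = Kᵢxᵢ:
  A: x = 0.2213, y = 0.7750
  B: x = 0.7787, y = 0.2250

y_A = 0.7750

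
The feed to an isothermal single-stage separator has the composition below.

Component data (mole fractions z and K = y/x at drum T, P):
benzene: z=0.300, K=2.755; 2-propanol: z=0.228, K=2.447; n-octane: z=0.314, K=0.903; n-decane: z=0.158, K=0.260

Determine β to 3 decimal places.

Material balance + equilibrium reduce to Σ zᵢ(Kᵢ−1)/(1+β(Kᵢ−1)) = 0.
Feasibility: ΣzᵢKᵢ = 1.709, Σzᵢ/Kᵢ = 1.157 — both > 1, two phases present.
Iterate (Newton) starting at β = 0.36:
  β = 0.360: g = 0.3486, g' = -0.717 → β = 0.846
  β = 0.846: g = 0.0144, g' = -0.868 → β = 0.863
  β = 0.863: g = -0.0003, g' = -0.906 → β = 0.862
Converged at β = 0.862.

β = 0.862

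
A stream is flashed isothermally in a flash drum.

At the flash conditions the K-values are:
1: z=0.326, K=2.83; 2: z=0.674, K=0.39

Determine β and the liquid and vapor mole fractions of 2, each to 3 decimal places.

β = 0.166, x_2 = 0.750, y_2 = 0.292

Material balance + equilibrium reduce to Σ zᵢ(Kᵢ−1)/(1+β(Kᵢ−1)) = 0.
Check two-phase: ΣzᵢKᵢ = 1.185 > 1 and Σzᵢ/Kᵢ = 1.843 > 1, so g(0) = 0.185 > 0 and g(1) = -0.843 < 0.
Binary case is linear: z₁(K₁−1)(1+β(K₂−1)) + z₂(K₂−1)(1+β(K₁−1)) = 0
⇒ β = [z₁(K₁−1)+z₂(K₂−1)] / [−(K₁−1)(K₂−1)] = 0.1854/1.1163 = 0.166
Compositions from xᵢ = zᵢ/(1+β(Kᵢ−1)), yᵢ = Kᵢxᵢ:
  1: x = 0.250, y = 0.708
  2: x = 0.750, y = 0.292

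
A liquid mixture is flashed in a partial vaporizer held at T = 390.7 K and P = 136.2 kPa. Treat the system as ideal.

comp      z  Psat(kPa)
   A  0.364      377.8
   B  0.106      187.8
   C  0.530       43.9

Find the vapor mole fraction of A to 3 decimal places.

y_A = 0.653

Raoult's law: Kᵢ = Pᵢˢᵃᵗ/P = Pᵢˢᵃᵗ/136.2.
  K_A = 377.8/136.2 = 2.77386, K_B = 187.8/136.2 = 1.37885, K_C = 43.9/136.2 = 0.32232
Let ψ = V/F and solve Σ zᵢ(Kᵢ−1)/(1+ψ(Kᵢ−1)) = 0.
g(0) = ΣzᵢKᵢ − 1 = 0.327 and g(1) = 1 − Σzᵢ/Kᵢ = -0.852, so a root lies in (0, 1).
Newton–Raphson from ψ = 0.5:
  ψ = 0.500: g = -0.1673, g' = -0.889 → ψ = 0.312
  ψ = 0.312: g = -0.0038, g' = -0.878 → ψ = 0.308
Converged at ψ = 0.308.
Compositions from xᵢ = zᵢ/(1+ψ(Kᵢ−1)), yᵢ = Kᵢxᵢ:
  A: x = 0.236, y = 0.653
  B: x = 0.095, y = 0.131
  C: x = 0.670, y = 0.216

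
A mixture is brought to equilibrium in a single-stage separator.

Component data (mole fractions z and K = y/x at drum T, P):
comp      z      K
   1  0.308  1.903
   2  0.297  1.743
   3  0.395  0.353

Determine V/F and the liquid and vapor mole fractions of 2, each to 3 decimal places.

Iterate (Newton) starting at V/F = 0.5:
  V/F = 0.500: g = -0.0253, g' = -0.568 → V/F = 0.455
Converged at V/F = 0.455.
Compositions from xᵢ = zᵢ/(1+V/F(Kᵢ−1)), yᵢ = Kᵢxᵢ:
  1: x = 0.218, y = 0.416
  2: x = 0.222, y = 0.387
  3: x = 0.560, y = 0.198

V/F = 0.455, x_2 = 0.222, y_2 = 0.387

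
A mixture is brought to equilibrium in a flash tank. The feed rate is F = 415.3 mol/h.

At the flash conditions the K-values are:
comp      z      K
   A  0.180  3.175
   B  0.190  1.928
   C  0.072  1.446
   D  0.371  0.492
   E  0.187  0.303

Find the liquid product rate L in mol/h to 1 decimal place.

Material balance + equilibrium reduce to Σ zᵢ(Kᵢ−1)/(1+V/F(Kᵢ−1)) = 0.
Check two-phase: ΣzᵢKᵢ = 1.281 > 1 and Σzᵢ/Kᵢ = 1.576 > 1, so g(0) = 0.281 > 0 and g(1) = -0.576 < 0.
Iterate (Newton) starting at V/F = 0.5:
  V/F = 0.500: g = -0.1185, g' = -0.667 → V/F = 0.323
Converged at V/F = 0.323.
Then V = V/F·F = 0.3230·415.3 = 134.1 mol/h and L = F − V = 281.2 mol/h.

L = 281.2 mol/h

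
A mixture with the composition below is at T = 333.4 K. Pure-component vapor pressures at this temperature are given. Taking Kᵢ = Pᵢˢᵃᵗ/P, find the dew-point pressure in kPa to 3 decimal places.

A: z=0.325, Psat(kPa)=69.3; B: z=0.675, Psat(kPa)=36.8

Pdew = 43.418 kPa

At the dew point ψ → 1, so Σzᵢ/Kᵢ = 1 with Kᵢ = Pᵢˢᵃᵗ/P ⇒ 1/P = Σzᵢ/Pᵢˢᵃᵗ.
1/P = 0.325/69.3 + 0.675/36.8 = 0.023032 ⇒ P = 43.418 kPa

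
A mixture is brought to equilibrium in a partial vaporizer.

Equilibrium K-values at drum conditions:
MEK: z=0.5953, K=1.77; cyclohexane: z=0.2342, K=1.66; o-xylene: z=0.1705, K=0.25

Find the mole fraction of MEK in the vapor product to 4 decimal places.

Newton iteration, β⁰ = 0.5:
  β = 0.5000: g = 0.24258, g' = -0.4872 → β = 0.9979
  β = 0.9979: g = -0.15592, g' = -1.6654 → β = 0.9043
  β = 0.9043: g = -0.03038, g' = -1.0889 → β = 0.8764
  β = 0.8764: g = -0.00152, g' = -0.9834 → β = 0.8749
Converged at β = 0.8748.
Compositions from xᵢ = zᵢ/(1+β(Kᵢ−1)), yᵢ = Kᵢxᵢ:
  MEK: x = 0.3557, y = 0.6296
  cyclohexane: x = 0.1485, y = 0.2465
  o-xylene: x = 0.4958, y = 0.1240

y_MEK = 0.6296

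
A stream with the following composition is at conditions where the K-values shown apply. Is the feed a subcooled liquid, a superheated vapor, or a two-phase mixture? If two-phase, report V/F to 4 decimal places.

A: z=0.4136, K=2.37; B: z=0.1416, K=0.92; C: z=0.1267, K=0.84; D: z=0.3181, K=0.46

ΣzᵢKᵢ = 1.3633; Σzᵢ/Kᵢ = 1.1708.
Both exceed 1, so a two-phase solution exists.
Rachford–Rice: g(ψ) = Σ zᵢ(Kᵢ−1)/(1+ψ(Kᵢ−1)) = 0.
Newton iteration, ψ⁰ = 0.5:
  ψ = 0.5000: g = 0.06714, g' = -0.4523 → ψ = 0.6484
  ψ = 0.6484: g = 0.00117, g' = -0.4424 → ψ = 0.6511
Converged at ψ = 0.6511.

two-phase, V/F = 0.6511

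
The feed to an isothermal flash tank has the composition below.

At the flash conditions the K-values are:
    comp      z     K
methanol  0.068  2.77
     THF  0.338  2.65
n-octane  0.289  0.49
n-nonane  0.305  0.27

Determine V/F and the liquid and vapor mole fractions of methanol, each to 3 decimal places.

V/F = 0.292, x_methanol = 0.045, y_methanol = 0.124

Iterate (Newton) starting at V/F = 0.36:
  V/F = 0.360: g = -0.0592, g' = -0.853 → V/F = 0.291
  V/F = 0.291: g = 0.0007, g' = -0.879 → V/F = 0.292
Converged at V/F = 0.292.
Compositions from xᵢ = zᵢ/(1+V/F(Kᵢ−1)), yᵢ = Kᵢxᵢ:
  methanol: x = 0.045, y = 0.124
  THF: x = 0.228, y = 0.605
  n-octane: x = 0.339, y = 0.166
  n-nonane: x = 0.387, y = 0.105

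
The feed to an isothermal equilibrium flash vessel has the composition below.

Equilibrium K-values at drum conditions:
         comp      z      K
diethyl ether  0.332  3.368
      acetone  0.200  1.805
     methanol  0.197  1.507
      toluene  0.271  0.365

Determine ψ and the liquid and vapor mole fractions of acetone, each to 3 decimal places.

Iterate (Newton) starting at ψ = 0.5:
  ψ = 0.500: g = 0.3023, g' = -0.723 → ψ = 0.918
  ψ = 0.918: g = -0.0043, g' = -0.880 → ψ = 0.913
Converged at ψ = 0.913.
Compositions from xᵢ = zᵢ/(1+ψ(Kᵢ−1)), yᵢ = Kᵢxᵢ:
  diethyl ether: x = 0.105, y = 0.354
  acetone: x = 0.115, y = 0.208
  methanol: x = 0.135, y = 0.203
  toluene: x = 0.645, y = 0.235

ψ = 0.913, x_acetone = 0.115, y_acetone = 0.208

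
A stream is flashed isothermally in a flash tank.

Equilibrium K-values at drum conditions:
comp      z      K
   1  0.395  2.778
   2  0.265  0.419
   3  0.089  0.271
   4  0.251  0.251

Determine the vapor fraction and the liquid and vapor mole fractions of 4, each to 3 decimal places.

Rachford–Rice: g(ψ) = Σ zᵢ(Kᵢ−1)/(1+ψ(Kᵢ−1)) = 0.
g(0) = ΣzᵢKᵢ − 1 = 0.295 and g(1) = 1 − Σzᵢ/Kᵢ = -1.103, so a root lies in (0, 1).
Newton iteration, ψ⁰ = 0.5:
  ψ = 0.500: g = -0.2479, g' = -1.005 → ψ = 0.253
  ψ = 0.253: g = -0.0079, g' = -1.002 → ψ = 0.245
Converged at ψ = 0.245.
Compositions from xᵢ = zᵢ/(1+ψ(Kᵢ−1)), yᵢ = Kᵢxᵢ:
  1: x = 0.275, y = 0.764
  2: x = 0.309, y = 0.130
  3: x = 0.108, y = 0.029
  4: x = 0.308, y = 0.077

ψ = 0.245, x_4 = 0.308, y_4 = 0.077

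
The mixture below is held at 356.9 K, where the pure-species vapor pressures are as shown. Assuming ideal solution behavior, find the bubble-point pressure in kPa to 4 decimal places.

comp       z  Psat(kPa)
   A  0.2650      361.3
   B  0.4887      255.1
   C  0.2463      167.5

Pbub = 261.6671 kPa

At the bubble point ψ → 0, so ΣzᵢKᵢ = 1 with Kᵢ = Pᵢˢᵃᵗ/P ⇒ P = ΣzᵢPᵢˢᵃᵗ.
P = 0.2650·361.3 + 0.4887·255.1 + 0.2463·167.5 = 261.6671 kPa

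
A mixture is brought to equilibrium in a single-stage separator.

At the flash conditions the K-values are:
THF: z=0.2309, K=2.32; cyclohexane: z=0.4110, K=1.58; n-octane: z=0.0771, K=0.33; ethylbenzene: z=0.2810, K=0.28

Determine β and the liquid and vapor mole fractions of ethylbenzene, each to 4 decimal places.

β = 0.4610, x_ethylbenzene = 0.4206, y_ethylbenzene = 0.1178

Newton–Raphson from β = 0.49:
  β = 0.4900: g = -0.01881, g' = -0.6567 → β = 0.4614
  β = 0.4614: g = -0.00024, g' = -0.6406 → β = 0.4610
Converged at β = 0.4610.
Compositions from xᵢ = zᵢ/(1+β(Kᵢ−1)), yᵢ = Kᵢxᵢ:
  THF: x = 0.1435, y = 0.3330
  cyclohexane: x = 0.3243, y = 0.5124
  n-octane: x = 0.1116, y = 0.0368
  ethylbenzene: x = 0.4206, y = 0.1178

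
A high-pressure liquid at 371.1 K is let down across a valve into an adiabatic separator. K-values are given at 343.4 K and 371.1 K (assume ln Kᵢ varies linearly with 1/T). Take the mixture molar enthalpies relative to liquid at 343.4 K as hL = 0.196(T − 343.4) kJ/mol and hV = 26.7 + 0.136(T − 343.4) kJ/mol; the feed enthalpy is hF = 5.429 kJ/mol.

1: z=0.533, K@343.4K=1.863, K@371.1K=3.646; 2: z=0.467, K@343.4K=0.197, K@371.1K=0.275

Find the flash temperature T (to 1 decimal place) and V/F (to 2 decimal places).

Adiabatic flash: solve Rachford–Rice at each trial T, then check hF = ψ·hV(T) + (1−ψ)·hL(T).
  T = 343.4 K: K = (1.863, 0.197), RR gives ψ = 0.123, H_out = 3.274 kJ/mol
  T = 371.1 K: K = (3.646, 0.275), RR gives ψ = 0.559, H_out = 19.417 kJ/mol
  T = 357.2 K: K = (2.637, 0.234), RR gives ψ = 0.411, H_out = 13.330 kJ/mol
  T = 350.3 K: K = (2.224, 0.215), RR gives ψ = 0.298, H_out = 9.175 kJ/mol
  T = 346.9 K: K = (2.040, 0.206), RR gives ψ = 0.222, H_out = 6.575 kJ/mol
  T = 345.1 K: K = (1.947, 0.201), RR gives ψ = 0.174, H_out = 4.974 kJ/mol
Linear interpolation between T = 345.1 (H_out = 4.974) and T = 346.9 (H_out = 6.575) on hF = 5.429 gives T ≈ 345.6 K, at which ψ = 0.19.

T = 345.6 K, V/F = 0.19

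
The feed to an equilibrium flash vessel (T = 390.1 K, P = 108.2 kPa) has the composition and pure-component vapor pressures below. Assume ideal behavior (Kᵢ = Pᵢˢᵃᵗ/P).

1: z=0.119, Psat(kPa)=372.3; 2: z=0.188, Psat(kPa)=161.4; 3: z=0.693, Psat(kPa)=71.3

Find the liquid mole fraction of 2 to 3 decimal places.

Raoult's law: Kᵢ = Pᵢˢᵃᵗ/P = Pᵢˢᵃᵗ/108.2.
  K_1 = 372.3/108.2 = 3.44085, K_2 = 161.4/108.2 = 1.49168, K_3 = 71.3/108.2 = 0.65896
Material balance + equilibrium reduce to Σ zᵢ(Kᵢ−1)/(1+V/F(Kᵢ−1)) = 0.
g(0) = ΣzᵢKᵢ − 1 = 0.147 and g(1) = 1 − Σzᵢ/Kᵢ = -0.212, so a root lies in (0, 1).
Newton–Raphson from V/F = 0.5:
  V/F = 0.500: g = -0.0799, g' = -0.290 → V/F = 0.225
  V/F = 0.225: g = 0.0149, g' = -0.427 → V/F = 0.260
  V/F = 0.260: g = 0.0005, g' = -0.398 → V/F = 0.261
Converged at V/F = 0.261.
Compositions from xᵢ = zᵢ/(1+V/F(Kᵢ−1)), yᵢ = Kᵢxᵢ:
  1: x = 0.073, y = 0.250
  2: x = 0.167, y = 0.249
  3: x = 0.761, y = 0.501

x_2 = 0.167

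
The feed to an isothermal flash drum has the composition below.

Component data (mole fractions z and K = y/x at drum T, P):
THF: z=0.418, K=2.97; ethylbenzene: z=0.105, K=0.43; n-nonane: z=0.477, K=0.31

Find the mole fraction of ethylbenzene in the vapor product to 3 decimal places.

Material balance + equilibrium reduce to Σ zᵢ(Kᵢ−1)/(1+β(Kᵢ−1)) = 0.
Check two-phase: ΣzᵢKᵢ = 1.434 > 1 and Σzᵢ/Kᵢ = 1.924 > 1, so g(0) = 0.434 > 0 and g(1) = -0.924 < 0.
Newton iteration, β⁰ = 0.6:
  β = 0.600: g = -0.2752, g' = -1.081 → β = 0.345
  β = 0.345: g = -0.0166, g' = -1.019 → β = 0.329
Converged at β = 0.329.
Compositions from xᵢ = zᵢ/(1+β(Kᵢ−1)), yᵢ = Kᵢxᵢ:
  THF: x = 0.254, y = 0.753
  ethylbenzene: x = 0.129, y = 0.056
  n-nonane: x = 0.617, y = 0.191

y_ethylbenzene = 0.056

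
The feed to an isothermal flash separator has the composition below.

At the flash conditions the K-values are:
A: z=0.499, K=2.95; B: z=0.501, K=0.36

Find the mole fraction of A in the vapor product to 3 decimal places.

y_A = 0.729

Rachford–Rice: g(V/F) = Σ zᵢ(Kᵢ−1)/(1+V/F(Kᵢ−1)) = 0.
g(0) = ΣzᵢKᵢ − 1 = 0.652 and g(1) = 1 − Σzᵢ/Kᵢ = -0.561, so a root lies in (0, 1).
Binary case is linear: z₁(K₁−1)(1+V/F(K₂−1)) + z₂(K₂−1)(1+V/F(K₁−1)) = 0
⇒ V/F = [z₁(K₁−1)+z₂(K₂−1)] / [−(K₁−1)(K₂−1)] = 0.6524/1.2480 = 0.523
Compositions from xᵢ = zᵢ/(1+V/F(Kᵢ−1)), yᵢ = Kᵢxᵢ:
  A: x = 0.247, y = 0.729
  B: x = 0.753, y = 0.271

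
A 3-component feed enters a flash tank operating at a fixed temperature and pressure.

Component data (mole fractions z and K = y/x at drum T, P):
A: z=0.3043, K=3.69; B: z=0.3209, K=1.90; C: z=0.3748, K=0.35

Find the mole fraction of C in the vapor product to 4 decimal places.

Material balance + equilibrium reduce to Σ zᵢ(Kᵢ−1)/(1+ψ(Kᵢ−1)) = 0.
Check two-phase: ΣzᵢKᵢ = 1.8638 > 1 and Σzᵢ/Kᵢ = 1.3222 > 1, so g(0) = 0.8638 > 0 and g(1) = -0.3222 < 0.
Newton–Raphson from ψ = 0.5:
  ψ = 0.5000: g = 0.18733, g' = -0.8716 → ψ = 0.7149
  ψ = 0.7149: g = 0.00065, g' = -0.9066 → ψ = 0.7156
Converged at ψ = 0.7156.
Compositions from xᵢ = zᵢ/(1+ψ(Kᵢ−1)), yᵢ = Kᵢxᵢ:
  A: x = 0.1040, y = 0.3839
  B: x = 0.1952, y = 0.3709
  C: x = 0.7008, y = 0.2453

y_C = 0.2453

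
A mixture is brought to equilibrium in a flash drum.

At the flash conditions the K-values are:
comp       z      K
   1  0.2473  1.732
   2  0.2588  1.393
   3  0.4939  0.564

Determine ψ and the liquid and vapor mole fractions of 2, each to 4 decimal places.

Material balance + equilibrium reduce to Σ zᵢ(Kᵢ−1)/(1+ψ(Kᵢ−1)) = 0.
Feasibility: ΣzᵢKᵢ = 1.0674, Σzᵢ/Kᵢ = 1.2043 — both > 1, two phases present.
Newton–Raphson from ψ = 0.5:
  ψ = 0.5000: g = -0.05785, g' = -0.2525 → ψ = 0.2709
  ψ = 0.2709: g = -0.00119, g' = -0.2457 → ψ = 0.2660
Converged at ψ = 0.2660.
Compositions from xᵢ = zᵢ/(1+ψ(Kᵢ−1)), yᵢ = Kᵢxᵢ:
  1: x = 0.2070, y = 0.3585
  2: x = 0.2343, y = 0.3264
  3: x = 0.5587, y = 0.3151

ψ = 0.2660, x_2 = 0.2343, y_2 = 0.3264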